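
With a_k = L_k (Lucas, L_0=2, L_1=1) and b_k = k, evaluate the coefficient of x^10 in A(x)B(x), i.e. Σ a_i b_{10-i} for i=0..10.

507

This is [x^10] in the product of the two ordinary generating functions.
Σ = 2·10 + 1·9 + 3·8 + 4·7 + 7·6 + 11·5 + 18·4 + 29·3 + 47·2 + 76·1 + 123·0 = 507.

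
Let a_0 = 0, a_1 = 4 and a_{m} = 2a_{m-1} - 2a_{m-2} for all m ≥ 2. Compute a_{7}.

-32

The ordinary generating function has denominator 1 - 2t + 2t^2.
Iterating the recurrence: a_0,…,a_{7} = 0, 4, 8, 8, 0, -16, -32, -32.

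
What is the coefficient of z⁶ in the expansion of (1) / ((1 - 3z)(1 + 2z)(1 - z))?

Partial fractions give a closed form: a_n = (9/10)·3^n + (4/15)·(-2)^n + (-1/6)·1^n.
At n = 6: a_6 = 673.

673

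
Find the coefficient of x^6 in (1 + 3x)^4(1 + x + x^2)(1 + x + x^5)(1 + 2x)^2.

3683

(1 + 3x)^4 has coefficients 1,12,54,108,81 for degrees 0…4.
(1 + x + x^2) has coefficients 1,1,1,0,0,0,0 for degrees 0…6.
Multiplying by (1 + x + x^5) gives running coefficients 1,2,2,1,0,1,1 for degrees 0…6.
Finally multiplying by (1 + 2x)^2, the product of all factors after the first has coefficients 1,6,14,17,12,5,5 for degrees 0…6.
[x^6] = 1·5 + 12·5 + 54·12 + 108·17 + 81·14 = 3683.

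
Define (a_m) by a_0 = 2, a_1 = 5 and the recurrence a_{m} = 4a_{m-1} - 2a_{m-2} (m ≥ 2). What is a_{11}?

994656

The ordinary generating function has denominator 1 - 4x + 2x^2.
Iterating the recurrence: a_0,…,a_{11} = 2, 5, 16, 54, 184, 628, 2144, 7320, 24992, 85328, 291328, 994656.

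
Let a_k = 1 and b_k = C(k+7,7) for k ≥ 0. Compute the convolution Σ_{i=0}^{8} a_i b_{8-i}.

The convolution is the t^8 coefficient of A(t)B(t).
Σ = 1·6435 + 1·3432 + 1·1716 + 1·792 + 1·330 + 1·120 + 1·36 + 1·8 + 1·1 = 12870.

12870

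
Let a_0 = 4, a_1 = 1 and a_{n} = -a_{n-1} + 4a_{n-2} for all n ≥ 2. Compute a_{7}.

The ordinary generating function has denominator 1 + z - 4z^2.
Iterating the recurrence: a_0,…,a_{7} = 4, 1, 15, -11, 71, -115, 399, -859.

-859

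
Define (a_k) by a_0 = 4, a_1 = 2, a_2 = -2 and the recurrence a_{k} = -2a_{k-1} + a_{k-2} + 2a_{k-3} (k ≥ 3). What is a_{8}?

The ordinary generating function has denominator 1 + 2x - x^2 - 2x^3.
Iterating the recurrence: a_0,…,a_{8} = 4, 2, -2, 14, -26, 62, -122, 254, -506.

-506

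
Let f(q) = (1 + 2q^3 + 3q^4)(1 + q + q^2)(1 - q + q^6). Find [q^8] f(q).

(1 + 2q^3 + 3q^4) has coefficients 1,0,0,2,3 for degrees 0…4.
(1 + q + q^2) has coefficients 1,1,1,0,0,0,0,0,0 for degrees 0…8.
Finally multiplying by (1 - q + q^6), the product of all factors after the first has coefficients 1,0,0,-1,0,0,1,1,1 for degrees 0…8.
[q^8] = 1·1 + 2·0 + 3·0 = 1.

1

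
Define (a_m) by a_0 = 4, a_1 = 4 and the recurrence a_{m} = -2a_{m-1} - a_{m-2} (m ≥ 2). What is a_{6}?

-44

The ordinary generating function has denominator 1 + 2z + z^2.
Iterating the recurrence: a_0,…,a_{6} = 4, 4, -12, 20, -28, 36, -44.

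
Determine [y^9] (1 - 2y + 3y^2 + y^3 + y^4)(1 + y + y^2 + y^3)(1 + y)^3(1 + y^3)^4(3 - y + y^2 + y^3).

543

(1 - 2y + 3y^2 + y^3 + y^4) has coefficients 1,-2,3,1,1 for degrees 0…4.
(1 + y + y^2 + y^3) has coefficients 1,1,1,1,0,0,0,0,0,0 for degrees 0…9.
Multiplying by (1 + y)^3 gives running coefficients 1,4,7,8,7,4,1,0,0,0 for degrees 0…9.
Multiplying by (1 + y^3)^4 gives running coefficients 1,4,7,12,23,32,39,52,58,56 for degrees 0…9.
Finally multiplying by (3 - y + y^2 + y^3), the product of all factors after the first has coefficients 3,11,18,34,68,92,120,172,193,201 for degrees 0…9.
[y^9] = 1·201 − 2·193 + 3·172 + 1·120 + 1·92 = 543.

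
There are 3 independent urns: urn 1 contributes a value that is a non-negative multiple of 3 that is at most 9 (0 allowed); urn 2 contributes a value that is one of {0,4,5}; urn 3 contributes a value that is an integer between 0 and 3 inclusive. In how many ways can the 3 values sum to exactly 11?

4

The generating function for the choices is (1 + t³ + t⁶ + t⁹)·(1 + t⁴ + t⁵)·(1 + t + t² + t³); the count is [t¹¹].
(1 + t³ + t⁶ + t⁹) has coefficients 1,0,0,1,0,0,1,0,0,1 for degrees 0…9.
(1 + t⁴ + t⁵) has coefficients 1,0,0,0,1,1,0,0,0,0,0,0 for degrees 0…11.
Finally multiplying by (1 + t + t² + t³), the product of all factors after the first has coefficients 1,1,1,1,1,2,2,2,1,0,0,0 for degrees 0…11.
[t¹¹] = 1·0 + 1·1 + 1·2 + 1·1 = 4.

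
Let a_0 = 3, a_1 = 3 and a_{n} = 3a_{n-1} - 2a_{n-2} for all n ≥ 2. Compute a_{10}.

The ordinary generating function has denominator 1 - 3x + 2x^2.
Iterating the recurrence: a_0,…,a_{10} = 3, 3, 3, 3, 3, 3, 3, 3, 3, 3, 3.

3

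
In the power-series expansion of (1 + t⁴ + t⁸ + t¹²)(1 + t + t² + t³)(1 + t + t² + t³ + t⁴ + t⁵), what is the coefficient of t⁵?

(1 + t⁴ + t⁸ + t¹²) has coefficients 1,0,0,0,1,0 for degrees 0…5.
(1 + t + t² + t³) has coefficients 1,1,1,1,0,0 for degrees 0…5.
Finally multiplying by (1 + t + t² + t³ + t⁴ + t⁵), the product of all factors after the first has coefficients 1,2,3,4,4,4 for degrees 0…5.
[t⁵] = 1·4 + 1·2 = 6.

6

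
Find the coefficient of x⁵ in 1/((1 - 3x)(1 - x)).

Partial fractions give a closed form: a_n = (3/2)·3^n + (-1/2)·1^n.
At n = 5: a_5 = 364.

364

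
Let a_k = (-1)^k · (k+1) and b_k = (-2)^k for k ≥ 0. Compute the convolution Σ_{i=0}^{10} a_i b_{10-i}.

4083

This is [x^10] in the product of the two ordinary generating functions.
Σ = 1·1024 − 2·(-512) + 3·256 − 4·(-128) + 5·64 − 6·(-32) + 7·16 − 8·(-8) + 9·4 − 10·(-2) + 11·1 = 4083.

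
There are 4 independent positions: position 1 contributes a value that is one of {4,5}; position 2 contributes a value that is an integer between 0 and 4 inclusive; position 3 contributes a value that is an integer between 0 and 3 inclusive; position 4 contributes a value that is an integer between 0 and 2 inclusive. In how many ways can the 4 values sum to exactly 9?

The generating function for the choices is (z⁴ + z⁵)·(1 + z + z² + z³ + z⁴)·(1 + z + z² + z³)·(1 + z + z²); the count is [z⁹].
(z⁴ + z⁵) has coefficients 0,0,0,0,1,1 for degrees 0…5.
(1 + z + z² + z³ + z⁴) has coefficients 1,1,1,1,1,0,0,0,0,0 for degrees 0…9.
Multiplying by (1 + z + z² + z³) gives running coefficients 1,2,3,4,4,3,2,1,0,0 for degrees 0…9.
Finally multiplying by (1 + z + z²), the product of all factors after the first has coefficients 1,3,6,9,11,11,9,6,3,1 for degrees 0…9.
[z⁹] = 1·11 + 1·11 = 22.

22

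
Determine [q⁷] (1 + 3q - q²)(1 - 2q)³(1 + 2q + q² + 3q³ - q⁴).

-134

(1 + 3q - q²) has coefficients 1,3,-1 for degrees 0…2.
(1 - 2q)³ has coefficients 1,-6,12,-8,0,0,0,0 for degrees 0…7.
Finally multiplying by (1 + 2q + q² + 3q³ - q⁴), the product of all factors after the first has coefficients 1,-4,1,13,-23,34,-36,8 for degrees 0…7.
[q⁷] = 1·8 + 3·(-36) − 1·34 = -134.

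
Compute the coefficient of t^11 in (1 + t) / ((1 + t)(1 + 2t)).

Partial fractions give a closed form: a_n = (1)·(-2)^n.
At n = 11: a_11 = -2048.

-2048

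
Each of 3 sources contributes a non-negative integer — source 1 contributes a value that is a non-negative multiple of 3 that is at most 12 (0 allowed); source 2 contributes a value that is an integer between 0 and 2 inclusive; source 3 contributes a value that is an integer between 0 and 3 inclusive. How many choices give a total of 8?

4

The generating function for the choices is (1 + z^3 + z^6 + z^9 + z^12)·(1 + z + z^2)·(1 + z + z^2 + z^3); the count is [z^8].
(1 + z^3 + z^6 + z^9 + z^12) has coefficients 1,0,0,1,0,0,1,0,0 for degrees 0…8.
(1 + z + z^2) has coefficients 1,1,1,0,0,0,0,0,0 for degrees 0…8.
Finally multiplying by (1 + z + z^2 + z^3), the product of all factors after the first has coefficients 1,2,3,3,2,1,0,0,0 for degrees 0…8.
[z^8] = 1·0 + 1·1 + 1·3 = 4.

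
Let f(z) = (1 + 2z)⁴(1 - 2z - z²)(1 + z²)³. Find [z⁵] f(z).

(1 + 2z)⁴ has coefficients 1,8,24,32,16 for degrees 0…4.
(1 - 2z - z²) has coefficients 1,-2,-1,0,0,0 for degrees 0…5.
Finally multiplying by (1 + z²)³, the product of all factors after the first has coefficients 1,-2,2,-6,0,-6 for degrees 0…5.
[z⁵] = 1·(-6) + 8·0 + 24·(-6) + 32·2 + 16·(-2) = -118.

-118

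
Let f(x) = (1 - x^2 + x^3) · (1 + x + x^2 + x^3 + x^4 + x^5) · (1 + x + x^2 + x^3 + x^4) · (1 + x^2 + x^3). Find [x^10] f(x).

7

(1 - x^2 + x^3) has coefficients 1,0,-1,1 for degrees 0…3.
(1 + x + x^2 + x^3 + x^4 + x^5) has coefficients 1,1,1,1,1,1,0,0,0,0,0 for degrees 0…10.
Multiplying by (1 + x + x^2 + x^3 + x^4) gives running coefficients 1,2,3,4,5,5,4,3,2,1,0 for degrees 0…10.
Finally multiplying by (1 + x^2 + x^3), the product of all factors after the first has coefficients 1,2,4,7,10,12,13,13,11,8,5 for degrees 0…10.
[x^10] = 1·5 − 1·11 + 1·13 = 7.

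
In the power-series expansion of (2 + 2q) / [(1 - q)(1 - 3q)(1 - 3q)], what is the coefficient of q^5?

5104

The denominator gives the recurrence a_n = 7a_(n−1) − 15a_(n−2) + 9a_(n−3) for n ≥ 3; the numerator fixes a_0 = 2, a_1 = 16, a_2 = 82.
Iterating: 2, 16, 82, 352, 1378, 5104, so a_5 = 5104.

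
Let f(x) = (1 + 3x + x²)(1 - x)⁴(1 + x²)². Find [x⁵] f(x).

18

(1 + 3x + x²) has coefficients 1,3,1 for degrees 0…2.
(1 - x)⁴ has coefficients 1,-4,6,-4,1,0 for degrees 0…5.
Finally multiplying by (1 + x²)², the product of all factors after the first has coefficients 1,-4,8,-12,14,-12 for degrees 0…5.
[x⁵] = 1·(-12) + 3·14 + 1·(-12) = 18.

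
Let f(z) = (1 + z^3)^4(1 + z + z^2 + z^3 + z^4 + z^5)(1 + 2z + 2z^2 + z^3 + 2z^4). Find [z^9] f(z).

70

(1 + z^3)^4 has coefficients 1,0,0,4,0,0,6,0,0,4 for degrees 0…9.
(1 + z + z^2 + z^3 + z^4 + z^5) has coefficients 1,1,1,1,1,1,0,0,0,0 for degrees 0…9.
Finally multiplying by (1 + 2z + 2z^2 + z^3 + 2z^4), the product of all factors after the first has coefficients 1,3,5,6,8,8,7,5,3,2 for degrees 0…9.
[z^9] = 1·2 + 4·7 + 6·6 + 4·1 = 70.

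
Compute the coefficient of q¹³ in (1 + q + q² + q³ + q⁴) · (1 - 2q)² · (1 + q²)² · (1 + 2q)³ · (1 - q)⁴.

(1 + q + q² + q³ + q⁴) has coefficients 1,1,1,1,1 for degrees 0…4.
(1 - 2q)² has coefficients 1,-4,4,0,0,0,0,0,0,0,0,0,0,0 for degrees 0…13.
Multiplying by (1 + q²)² gives running coefficients 1,-4,6,-8,9,-4,4,0,0,0,0,0,0,0 for degrees 0…13.
Multiplying by (1 + 2q)³ gives running coefficients 1,2,-6,-12,1,2,24,48,16,32,0,0,0,0 for degrees 0…13.
Finally multiplying by (1 - q)⁴, the product of all factors after the first has coefficients 1,-2,-8,20,6,-48,64,-52,-39,162,-200,176,-112,32 for degrees 0…13.
[q¹³] = 1·32 + 1·(-112) + 1·176 + 1·(-200) + 1·162 = 58.

58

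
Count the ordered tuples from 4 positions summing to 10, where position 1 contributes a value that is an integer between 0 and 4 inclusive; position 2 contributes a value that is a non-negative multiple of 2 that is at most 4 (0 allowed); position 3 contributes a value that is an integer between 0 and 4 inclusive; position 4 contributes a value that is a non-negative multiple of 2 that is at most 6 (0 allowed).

33

The generating function for the choices is (1 + q + q² + q³ + q⁴)·(1 + q² + q⁴)·(1 + q + q² + q³ + q⁴)·(1 + q² + q⁴ + q⁶); the count is [q¹⁰].
(1 + q + q² + q³ + q⁴) has coefficients 1,1,1,1,1 for degrees 0…4.
(1 + q² + q⁴) has coefficients 1,0,1,0,1,0,0,0,0,0,0 for degrees 0…10.
Multiplying by (1 + q + q² + q³ + q⁴) gives running coefficients 1,1,2,2,3,2,2,1,1,0,0 for degrees 0…10.
Finally multiplying by (1 + q² + q⁴ + q⁶), the product of all factors after the first has coefficients 1,1,3,3,6,5,8,6,8,5,6 for degrees 0…10.
[q¹⁰] = 1·6 + 1·5 + 1·8 + 1·6 + 1·8 = 33.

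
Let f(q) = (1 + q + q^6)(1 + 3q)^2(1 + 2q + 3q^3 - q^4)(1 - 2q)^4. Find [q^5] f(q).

(1 + q + q^6) has coefficients 1,1,0,0,0,0 for degrees 0…5.
(1 + 3q)^2 has coefficients 1,6,9,0,0,0 for degrees 0…5.
Multiplying by (1 + 2q + 3q^3 - q^4) gives running coefficients 1,8,21,21,17,21 for degrees 0…5.
Finally multiplying by (1 - 2q)^4, the product of all factors after the first has coefficients 1,0,-19,13,113,-155 for degrees 0…5.
[q^5] = 1·(-155) + 1·113 = -42.

-42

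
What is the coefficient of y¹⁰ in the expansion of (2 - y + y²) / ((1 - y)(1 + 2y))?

The denominator gives the recurrence a_n = −a_(n−1) + 2a_(n−2) for n ≥ 3; the numerator fixes a_0 = 2, a_1 = -3, a_2 = 8.
Iterating: 2, -3, 8, -14, 30, -58, 118, -234, 470, -938, 1878, so a_10 = 1878.

1878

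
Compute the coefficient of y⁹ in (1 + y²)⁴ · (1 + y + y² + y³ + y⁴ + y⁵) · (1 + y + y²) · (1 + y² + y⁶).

86

(1 + y²)⁴ has coefficients 1,0,4,0,6,0,4,0,1 for degrees 0…8.
(1 + y + y² + y³ + y⁴ + y⁵) has coefficients 1,1,1,1,1,1,0,0,0,0 for degrees 0…9.
Multiplying by (1 + y + y²) gives running coefficients 1,2,3,3,3,3,2,1,0,0 for degrees 0…9.
Finally multiplying by (1 + y² + y⁶), the product of all factors after the first has coefficients 1,2,4,5,6,6,6,6,5,4 for degrees 0…9.
[y⁹] = 1·4 + 4·6 + 6·6 + 4·5 + 1·2 = 86.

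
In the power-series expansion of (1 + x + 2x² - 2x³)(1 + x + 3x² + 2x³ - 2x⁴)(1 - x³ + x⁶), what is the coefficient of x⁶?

(1 + x + 2x² - 2x³) has coefficients 1,1,2,-2 for degrees 0…3.
(1 + x + 3x² + 2x³ - 2x⁴) has coefficients 1,1,3,2,-2,0,0 for degrees 0…6.
Finally multiplying by (1 - x³ + x⁶), the product of all factors after the first has coefficients 1,1,3,1,-3,-3,-1 for degrees 0…6.
[x⁶] = 1·(-1) + 1·(-3) + 2·(-3) − 2·1 = -12.

-12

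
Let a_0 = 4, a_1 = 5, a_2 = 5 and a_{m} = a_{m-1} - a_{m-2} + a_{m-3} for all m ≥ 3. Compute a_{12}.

The ordinary generating function has denominator 1 - x + x^2 - x^3.
Iterating the recurrence: a_0,…,a_{12} = 4, 5, 5, 4, 4, 5, 5, 4, 4, 5, 5, 4, 4.

4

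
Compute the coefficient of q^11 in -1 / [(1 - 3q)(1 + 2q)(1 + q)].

Partial fractions give a closed form: a_n = (-9/20)·3^n + (-4/5)·(-2)^n + (1/4)·(-1)^n.
At n = 11: a_11 = -78078.

-78078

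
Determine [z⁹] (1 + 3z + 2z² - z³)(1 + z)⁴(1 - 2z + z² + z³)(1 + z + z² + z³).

(1 + 3z + 2z² - z³) has coefficients 1,3,2,-1 for degrees 0…3.
(1 + z)⁴ has coefficients 1,4,6,4,1,0,0,0,0,0 for degrees 0…9.
Multiplying by (1 - 2z + z² + z³) gives running coefficients 1,2,-1,-3,3,8,5,1,0,0 for degrees 0…9.
Finally multiplying by (1 + z + z² + z³), the product of all factors after the first has coefficients 1,3,2,-1,1,7,13,17,14,6 for degrees 0…9.
[z⁹] = 1·6 + 3·14 + 2·17 − 1·13 = 69.

69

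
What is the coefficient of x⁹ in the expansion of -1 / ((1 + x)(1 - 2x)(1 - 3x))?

Partial fractions give a closed form: a_n = (-1/12)·(-1)^n + (4/3)·2^n + (-9/4)·3^n.
At n = 9: a_9 = -43604.

-43604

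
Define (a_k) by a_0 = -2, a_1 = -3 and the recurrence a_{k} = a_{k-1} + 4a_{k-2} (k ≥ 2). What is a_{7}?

The ordinary generating function has denominator 1 - q - 4q^2.
Iterating the recurrence: a_0,…,a_{7} = -2, -3, -11, -23, -67, -159, -427, -1063.

-1063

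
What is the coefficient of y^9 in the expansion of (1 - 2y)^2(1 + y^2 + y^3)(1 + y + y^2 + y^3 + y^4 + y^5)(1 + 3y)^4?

799

(1 - 2y)^2 has coefficients 1,-4,4 for degrees 0…2.
(1 + y^2 + y^3) has coefficients 1,0,1,1,0,0,0,0,0,0 for degrees 0…9.
Multiplying by (1 + y + y^2 + y^3 + y^4 + y^5) gives running coefficients 1,1,2,3,3,3,2,2,1,0 for degrees 0…9.
Finally multiplying by (1 + 3y)^4, the product of all factors after the first has coefficients 1,13,68,189,336,498,686,755,700,579 for degrees 0…9.
[y^9] = 1·579 − 4·700 + 4·755 = 799.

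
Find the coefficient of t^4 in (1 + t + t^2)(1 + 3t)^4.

243

(1 + t + t^2) has coefficients 1,1,1 for degrees 0…2.
(1 + 3t)^4 has coefficients 1,12,54,108,81 for degrees 0…4.
[t^4] = 1·81 + 1·108 + 1·54 = 243.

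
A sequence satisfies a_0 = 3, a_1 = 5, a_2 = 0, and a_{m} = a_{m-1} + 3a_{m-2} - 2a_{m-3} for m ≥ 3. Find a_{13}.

3881

The ordinary generating function has denominator 1 - z - 3z^2 + 2z^3.
Iterating the recurrence: a_0,…,a_{13} = 3, 5, 0, 9, -1, 26, 5, 85, 48, 293, 267, 1050, 1265, 3881.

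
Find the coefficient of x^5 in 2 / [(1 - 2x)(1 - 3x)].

1330

Partial fractions give a closed form: a_n = (-4)·2^n + (6)·3^n.
At n = 5: a_5 = 1330.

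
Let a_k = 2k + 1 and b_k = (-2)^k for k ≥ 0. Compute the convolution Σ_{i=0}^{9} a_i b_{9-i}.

Write out a_i and b_{9-i} for i = 0,…,9 and sum the products.
Σ = 1·(-512) + 3·256 + 5·(-128) + 7·64 + 9·(-32) + 11·16 + 13·(-8) + 15·4 + 17·(-2) + 19·1 = -107.

-107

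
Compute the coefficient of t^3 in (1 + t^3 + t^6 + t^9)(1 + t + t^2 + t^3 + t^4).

2

(1 + t^3 + t^6 + t^9) has coefficients 1,0,0,1 for degrees 0…3.
(1 + t + t^2 + t^3 + t^4) has coefficients 1,1,1,1 for degrees 0…3.
[t^3] = 1·1 + 1·1 = 2.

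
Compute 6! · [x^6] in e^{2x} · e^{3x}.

15625

The EGF product rule gives c_6 = Σ_{k_1+k_2=6} C(6; k_1,k_2) · ∏ g_i(k_i), where e^{2x} gives (2)^k; e^{3x} gives (3)^k.
g_1(k) for k = 0…6: 1, 2, 4, 8, 16, 32, 64.
g_2(k) for k = 0…6: 1, 3, 9, 27, 81, 243, 729.
c_6 = Σ_k C(6,k)·g_1(k)·g_2(6−k) = 1·1·729 + 6·2·243 + 15·4·81 + 20·8·27 + 15·16·9 + 6·32·3 + 1·64·1 = 729 + 2916 + 4860 + 4320 + 2160 + 576 + 64 = 15625.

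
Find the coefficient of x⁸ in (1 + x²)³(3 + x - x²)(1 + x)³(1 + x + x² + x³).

(1 + x²)³ has coefficients 1,0,3,0,3,0,1 for degrees 0…6.
(3 + x - x²) has coefficients 3,1,-1,0,0,0,0,0,0 for degrees 0…8.
Multiplying by (1 + x)³ gives running coefficients 3,10,11,3,-2,-1,0,0,0 for degrees 0…8.
Finally multiplying by (1 + x + x² + x³), the product of all factors after the first has coefficients 3,13,24,27,22,11,0,-3,-1 for degrees 0…8.
[x⁸] = 1·(-1) + 3·0 + 3·22 + 1·24 = 89.

89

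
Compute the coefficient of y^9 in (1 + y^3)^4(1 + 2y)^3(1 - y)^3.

-94

(1 + y^3)^4 has coefficients 1,0,0,4,0,0,6,0,0,4 for degrees 0…9.
(1 + 2y)^3 has coefficients 1,6,12,8,0,0,0,0,0,0 for degrees 0…9.
Finally multiplying by (1 - y)^3, the product of all factors after the first has coefficients 1,3,-3,-11,6,12,-8,0,0,0 for degrees 0…9.
[y^9] = 1·0 + 4·(-8) + 6·(-11) + 4·1 = -94.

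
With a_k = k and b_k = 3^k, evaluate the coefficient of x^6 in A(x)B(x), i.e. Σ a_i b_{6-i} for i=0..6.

543

This is [x^6] in the product of the two ordinary generating functions.
Σ = 0·729 + 1·243 + 2·81 + 3·27 + 4·9 + 5·3 + 6·1 = 543.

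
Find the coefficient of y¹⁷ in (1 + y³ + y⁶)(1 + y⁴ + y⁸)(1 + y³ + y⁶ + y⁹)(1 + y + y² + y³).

9

(1 + y³ + y⁶) has coefficients 1,0,0,1,0,0,1 for degrees 0…6.
(1 + y⁴ + y⁸) has coefficients 1,0,0,0,1,0,0,0,1,0,0,0,0,0,0,0,0,0 for degrees 0…17.
Multiplying by (1 + y³ + y⁶ + y⁹) gives running coefficients 1,0,0,1,1,0,1,1,1,1,1,1,0,1,1,0,0,1 for degrees 0…17.
Finally multiplying by (1 + y + y² + y³), the product of all factors after the first has coefficients 1,1,1,2,2,2,3,3,3,4,4,4,3,3,3,2,2,2 for degrees 0…17.
[y¹⁷] = 1·2 + 1·3 + 1·4 = 9.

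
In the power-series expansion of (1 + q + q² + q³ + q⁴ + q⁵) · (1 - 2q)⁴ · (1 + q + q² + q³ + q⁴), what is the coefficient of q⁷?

(1 + q + q² + q³ + q⁴ + q⁵) has coefficients 1,1,1,1,1,1 for degrees 0…5.
(1 - 2q)⁴ has coefficients 1,-8,24,-32,16,0,0,0 for degrees 0…7.
Finally multiplying by (1 + q + q² + q³ + q⁴), the product of all factors after the first has coefficients 1,-7,17,-15,1,0,8,-16 for degrees 0…7.
[q⁷] = 1·(-16) + 1·8 + 1·0 + 1·1 + 1·(-15) + 1·17 = -5.

-5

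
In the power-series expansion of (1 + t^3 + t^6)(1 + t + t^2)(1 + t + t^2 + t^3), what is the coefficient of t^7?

(1 + t^3 + t^6) has coefficients 1,0,0,1,0,0,1 for degrees 0…6.
(1 + t + t^2) has coefficients 1,1,1,0,0,0,0,0 for degrees 0…7.
Finally multiplying by (1 + t + t^2 + t^3), the product of all factors after the first has coefficients 1,2,3,3,2,1,0,0 for degrees 0…7.
[t^7] = 1·0 + 1·2 + 1·2 = 4.

4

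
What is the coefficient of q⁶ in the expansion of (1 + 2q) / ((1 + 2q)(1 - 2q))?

Partial fractions give a closed form: a_n = (1)·2^n.
At n = 6: a_6 = 64.

64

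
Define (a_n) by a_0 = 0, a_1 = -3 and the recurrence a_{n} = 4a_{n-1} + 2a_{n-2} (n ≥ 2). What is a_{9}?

The ordinary generating function has denominator 1 - 4x - 2x^2.
Iterating the recurrence: a_0,…,a_{9} = 0, -3, -12, -54, -240, -1068, -4752, -21144, -94080, -418608.

-418608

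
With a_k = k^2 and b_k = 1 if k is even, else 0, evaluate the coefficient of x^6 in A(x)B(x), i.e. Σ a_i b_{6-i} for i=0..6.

56

Write out a_i and b_{6-i} for i = 0,…,6 and sum the products.
Σ = 0·1 + 1·0 + 4·1 + 9·0 + 16·1 + 25·0 + 36·1 = 56.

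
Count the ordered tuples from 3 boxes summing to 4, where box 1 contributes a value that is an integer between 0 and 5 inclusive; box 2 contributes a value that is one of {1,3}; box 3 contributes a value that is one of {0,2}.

3

The generating function for the choices is (1 + z + z² + z³ + z⁴ + z⁵)·(z + z³)·(1 + z²); the count is [z⁴].
(1 + z + z² + z³ + z⁴ + z⁵) has coefficients 1,1,1,1,1 for degrees 0…4.
(z + z³) has coefficients 0,1,0,1,0 for degrees 0…4.
Finally multiplying by (1 + z²), the product of all factors after the first has coefficients 0,1,0,2,0 for degrees 0…4.
[z⁴] = 1·0 + 1·2 + 1·0 + 1·1 + 1·0 = 3.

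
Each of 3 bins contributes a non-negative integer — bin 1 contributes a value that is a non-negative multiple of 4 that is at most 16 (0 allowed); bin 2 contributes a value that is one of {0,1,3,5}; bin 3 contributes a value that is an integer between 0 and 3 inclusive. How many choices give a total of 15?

The generating function for the choices is (1 + x^4 + x^8 + x^12 + x^16)·(1 + x + x^3 + x^5)·(1 + x + x^2 + x^3); the count is [x^15].
(1 + x^4 + x^8 + x^12 + x^16) has coefficients 1,0,0,0,1,0,0,0,1,0,0,0,1,0,0,0 for degrees 0…15.
(1 + x + x^3 + x^5) has coefficients 1,1,0,1,0,1,0,0,0,0,0,0,0,0,0,0 for degrees 0…15.
Finally multiplying by (1 + x + x^2 + x^3), the product of all factors after the first has coefficients 1,2,2,3,2,2,2,1,1,0,0,0,0,0,0,0 for degrees 0…15.
[x^15] = 1·0 + 1·0 + 1·1 + 1·3 = 4.

4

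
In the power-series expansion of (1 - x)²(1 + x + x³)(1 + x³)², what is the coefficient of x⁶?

(1 - x)² has coefficients 1,-2,1 for degrees 0…2.
(1 + x + x³) has coefficients 1,1,0,1,0,0,0 for degrees 0…6.
Finally multiplying by (1 + x³)², the product of all factors after the first has coefficients 1,1,0,3,2,0,3 for degrees 0…6.
[x⁶] = 1·3 − 2·0 + 1·2 = 5.

5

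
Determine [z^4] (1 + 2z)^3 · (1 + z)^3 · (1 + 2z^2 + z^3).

(1 + 2z)^3 has coefficients 1,6,12,8 for degrees 0…3.
(1 + z)^3 has coefficients 1,3,3,1,0 for degrees 0…4.
Finally multiplying by (1 + 2z^2 + z^3), the product of all factors after the first has coefficients 1,3,5,8,9 for degrees 0…4.
[z^4] = 1·9 + 6·8 + 12·5 + 8·3 = 141.

141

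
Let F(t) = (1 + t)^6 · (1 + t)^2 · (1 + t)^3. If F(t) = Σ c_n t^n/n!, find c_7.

1663200

The EGF product rule gives c_7 = Σ_{k_1+k_2+k_3=7} C(7; k_1,k_2,k_3) · ∏ g_i(k_i), where (1+t)^6 gives the falling factorial (6)_k; (1+t)^2 gives the falling factorial (2)_k; (1+t)^3 gives the falling factorial (3)_k.
g_1(k) for k = 0…7: 1, 6, 30, 120, 360, 720, 720, 0.
g_2(k) for k = 0…7: 1, 2, 2, 0, 0, 0, 0, 0.
g_3(k) for k = 0…7: 1, 3, 6, 6, 0, 0, 0, 0.
First combine the last two factors: h(k) = Σ_j C(k,j)·g_2(j)·g_3(k−j) for k = 0…7: 1, 5, 20, 60, 120, 120, 0, 0.
c_7 = Σ_k C(7,k)·g_1(k)·h(7−k) = 21·30·120 + 35·120·120 + 35·360·60 + 21·720·20 + 7·720·5 = 75600 + 504000 + 756000 + 302400 + 25200 = 1663200.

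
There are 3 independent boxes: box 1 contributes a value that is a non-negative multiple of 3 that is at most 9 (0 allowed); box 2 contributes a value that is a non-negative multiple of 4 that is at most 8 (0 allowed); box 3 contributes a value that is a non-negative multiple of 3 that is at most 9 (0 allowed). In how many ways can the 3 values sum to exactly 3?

2

The generating function for the choices is (1 + z³ + z⁶ + z⁹)·(1 + z⁴ + z⁸)·(1 + z³ + z⁶ + z⁹); the count is [z³].
(1 + z³ + z⁶ + z⁹) has coefficients 1,0,0,1 for degrees 0…3.
(1 + z⁴ + z⁸) has coefficients 1,0,0,0 for degrees 0…3.
Finally multiplying by (1 + z³ + z⁶ + z⁹), the product of all factors after the first has coefficients 1,0,0,1 for degrees 0…3.
[z³] = 1·1 + 1·1 = 2.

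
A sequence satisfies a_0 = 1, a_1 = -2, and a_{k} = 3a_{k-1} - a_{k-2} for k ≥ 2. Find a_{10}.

The ordinary generating function has denominator 1 - 3z + z^2.
Iterating the recurrence: a_0,…,a_{10} = 1, -2, -7, -19, -50, -131, -343, -898, -2351, -6155, -16114.

-16114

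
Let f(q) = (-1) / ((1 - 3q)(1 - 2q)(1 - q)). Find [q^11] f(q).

-788970

Partial fractions give a closed form: a_n = (-9/2)·3^n + (4)·2^n + (-1/2)·1^n.
At n = 11: a_11 = -788970.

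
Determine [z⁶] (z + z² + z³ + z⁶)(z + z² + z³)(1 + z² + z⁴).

5

(z + z² + z³ + z⁶) has coefficients 0,1,1,1,0,0,1 for degrees 0…6.
(z + z² + z³) has coefficients 0,1,1,1,0,0,0 for degrees 0…6.
Finally multiplying by (1 + z² + z⁴), the product of all factors after the first has coefficients 0,1,1,2,1,2,1 for degrees 0…6.
[z⁶] = 1·2 + 1·1 + 1·2 + 1·0 = 5.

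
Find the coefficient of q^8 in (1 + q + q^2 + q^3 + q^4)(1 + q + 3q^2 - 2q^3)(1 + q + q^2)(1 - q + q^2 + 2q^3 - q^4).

(1 + q + q^2 + q^3 + q^4) has coefficients 1,1,1,1,1 for degrees 0…4.
(1 + q + 3q^2 - 2q^3) has coefficients 1,1,3,-2,0,0,0,0,0 for degrees 0…8.
Multiplying by (1 + q + q^2) gives running coefficients 1,2,5,2,1,-2,0,0,0 for degrees 0…8.
Finally multiplying by (1 - q + q^2 + 2q^3 - q^4), the product of all factors after the first has coefficients 1,1,4,1,7,7,2,-2,-5 for degrees 0…8.
[q^8] = 1·(-5) + 1·(-2) + 1·2 + 1·7 + 1·7 = 9.

9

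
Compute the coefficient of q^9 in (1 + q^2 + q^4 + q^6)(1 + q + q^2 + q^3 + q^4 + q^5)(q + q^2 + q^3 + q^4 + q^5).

(1 + q^2 + q^4 + q^6) has coefficients 1,0,1,0,1,0,1 for degrees 0…6.
(1 + q + q^2 + q^3 + q^4 + q^5) has coefficients 1,1,1,1,1,1,0,0,0,0 for degrees 0…9.
Finally multiplying by (q + q^2 + q^3 + q^4 + q^5), the product of all factors after the first has coefficients 0,1,2,3,4,5,5,4,3,2 for degrees 0…9.
[q^9] = 1·2 + 1·4 + 1·5 + 1·3 = 14.

14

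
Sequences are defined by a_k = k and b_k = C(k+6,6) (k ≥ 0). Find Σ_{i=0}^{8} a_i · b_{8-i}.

6435

Write out a_i and b_{8-i} for i = 0,…,8 and sum the products.
Σ = 0·3003 + 1·1716 + 2·924 + 3·462 + 4·210 + 5·84 + 6·28 + 7·7 + 8·1 = 6435.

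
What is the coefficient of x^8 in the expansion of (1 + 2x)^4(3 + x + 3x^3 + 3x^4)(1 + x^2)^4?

(1 + 2x)^4 has coefficients 1,8,24,32,16 for degrees 0…4.
(3 + x + 3x^3 + 3x^4) has coefficients 3,1,0,3,3,0,0,0,0 for degrees 0…8.
Finally multiplying by (1 + x^2)^4, the product of all factors after the first has coefficients 3,1,12,7,21,18,24,22,21 for degrees 0…8.
[x^8] = 1·21 + 8·22 + 24·24 + 32·18 + 16·21 = 1685.

1685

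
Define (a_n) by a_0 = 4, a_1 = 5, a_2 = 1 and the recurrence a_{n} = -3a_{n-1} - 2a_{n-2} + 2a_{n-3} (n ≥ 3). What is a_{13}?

The ordinary generating function has denominator 1 + 3y + 2y^2 - 2y^3.
Iterating the recurrence: a_0,…,a_{13} = 4, 5, 1, -5, 23, -57, 115, -185, 211, -33, -693, 2567, -6381, 12623.

12623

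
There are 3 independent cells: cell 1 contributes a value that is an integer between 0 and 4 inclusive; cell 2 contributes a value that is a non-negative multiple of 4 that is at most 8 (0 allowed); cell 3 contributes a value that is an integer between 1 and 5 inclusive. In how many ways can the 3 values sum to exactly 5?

6

The generating function for the choices is (1 + x + x² + x³ + x⁴)·(1 + x⁴ + x⁸)·(x + x² + x³ + x⁴ + x⁵); the count is [x⁵].
(1 + x + x² + x³ + x⁴) has coefficients 1,1,1,1,1 for degrees 0…4.
(1 + x⁴ + x⁸) has coefficients 1,0,0,0,1,0 for degrees 0…5.
Finally multiplying by (x + x² + x³ + x⁴ + x⁵), the product of all factors after the first has coefficients 0,1,1,1,1,2 for degrees 0…5.
[x⁵] = 1·2 + 1·1 + 1·1 + 1·1 + 1·1 = 6.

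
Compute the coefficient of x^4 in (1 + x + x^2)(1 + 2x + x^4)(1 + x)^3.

19

(1 + x + x^2) has coefficients 1,1,1 for degrees 0…2.
(1 + 2x + x^4) has coefficients 1,2,0,0,1 for degrees 0…4.
Finally multiplying by (1 + x)^3, the product of all factors after the first has coefficients 1,5,9,7,3 for degrees 0…4.
[x^4] = 1·3 + 1·7 + 1·9 = 19.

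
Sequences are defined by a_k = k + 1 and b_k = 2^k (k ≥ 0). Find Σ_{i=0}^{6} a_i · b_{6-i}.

247

The convolution is the t^6 coefficient of A(t)B(t).
Σ = 1·64 + 2·32 + 3·16 + 4·8 + 5·4 + 6·2 + 7·1 = 247.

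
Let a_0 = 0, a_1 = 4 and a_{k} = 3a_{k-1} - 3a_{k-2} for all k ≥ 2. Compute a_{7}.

The ordinary generating function has denominator 1 - 3x + 3x^2.
Iterating the recurrence: a_0,…,a_{7} = 0, 4, 12, 24, 36, 36, 0, -108.

-108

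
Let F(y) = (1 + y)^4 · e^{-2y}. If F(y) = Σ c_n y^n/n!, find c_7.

The EGF product rule gives c_7 = Σ_{k_1+k_2=7} C(7; k_1,k_2) · ∏ g_i(k_i), where (1+y)^4 gives the falling factorial (4)_k; e^{-2y} gives (-2)^k.
g_1(k) for k = 0…7: 1, 4, 12, 24, 24, 0, 0, 0.
g_2(k) for k = 0…7: 1, -2, 4, -8, 16, -32, 64, -128.
c_7 = Σ_k C(7,k)·g_1(k)·g_2(7−k) = 1·1·(-128) + 7·4·64 + 21·12·(-32) + 35·24·16 + 35·24·(-8) = −128 + 1792 − 8064 + 13440 − 6720 = 320.

320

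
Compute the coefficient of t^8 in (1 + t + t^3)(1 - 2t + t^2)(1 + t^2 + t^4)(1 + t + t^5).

(1 + t + t^3) has coefficients 1,1,0,1 for degrees 0…3.
(1 - 2t + t^2) has coefficients 1,-2,1,0,0,0,0,0,0 for degrees 0…8.
Multiplying by (1 + t^2 + t^4) gives running coefficients 1,-2,2,-2,2,-2,1,0,0 for degrees 0…8.
Finally multiplying by (1 + t + t^5), the product of all factors after the first has coefficients 1,-1,0,0,0,1,-3,3,-2 for degrees 0…8.
[t^8] = 1·(-2) + 1·3 + 1·1 = 2.

2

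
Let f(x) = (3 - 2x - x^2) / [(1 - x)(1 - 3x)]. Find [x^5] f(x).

The denominator gives the recurrence a_n = 4a_(n−1) − 3a_(n−2) for n ≥ 3; the numerator fixes a_0 = 3, a_1 = 10, a_2 = 30.
Iterating: 3, 10, 30, 90, 270, 810, so a_5 = 810.

810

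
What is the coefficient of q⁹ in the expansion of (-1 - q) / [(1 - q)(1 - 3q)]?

-39365

Partial fractions give a closed form: a_n = (1)·1^n + (-2)·3^n.
At n = 9: a_9 = -39365.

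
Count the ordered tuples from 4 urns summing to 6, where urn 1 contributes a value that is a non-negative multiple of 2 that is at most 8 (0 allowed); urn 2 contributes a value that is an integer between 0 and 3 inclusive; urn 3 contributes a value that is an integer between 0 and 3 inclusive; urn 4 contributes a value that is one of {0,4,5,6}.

The generating function for the choices is (1 + y^2 + y^4 + y^6 + y^8)·(1 + y + y^2 + y^3)·(1 + y + y^2 + y^3)·(1 + y^4 + y^5 + y^6); the count is [y^6].
(1 + y^2 + y^4 + y^6 + y^8) has coefficients 1,0,1,0,1,0,1 for degrees 0…6.
(1 + y + y^2 + y^3) has coefficients 1,1,1,1,0,0,0 for degrees 0…6.
Multiplying by (1 + y + y^2 + y^3) gives running coefficients 1,2,3,4,3,2,1 for degrees 0…6.
Finally multiplying by (1 + y^4 + y^5 + y^6), the product of all factors after the first has coefficients 1,2,3,4,4,5,7 for degrees 0…6.
[y^6] = 1·7 + 1·4 + 1·3 + 1·1 = 15.

15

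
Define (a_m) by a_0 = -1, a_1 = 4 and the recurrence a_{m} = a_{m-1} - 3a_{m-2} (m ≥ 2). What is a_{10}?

-98

The ordinary generating function has denominator 1 - z + 3z^2.
Iterating the recurrence: a_0,…,a_{10} = -1, 4, 7, -5, -26, -11, 67, 100, -101, -401, -98.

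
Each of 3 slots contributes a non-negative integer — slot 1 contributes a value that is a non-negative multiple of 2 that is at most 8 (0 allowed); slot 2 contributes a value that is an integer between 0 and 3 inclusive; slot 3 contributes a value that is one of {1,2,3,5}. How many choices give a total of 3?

4

The generating function for the choices is (1 + t² + t⁴ + t⁶ + t⁸)·(1 + t + t² + t³)·(t + t² + t³ + t⁵); the count is [t³].
(1 + t² + t⁴ + t⁶ + t⁸) has coefficients 1,0,1,0 for degrees 0…3.
(1 + t + t² + t³) has coefficients 1,1,1,1 for degrees 0…3.
Finally multiplying by (t + t² + t³ + t⁵), the product of all factors after the first has coefficients 0,1,2,3 for degrees 0…3.
[t³] = 1·3 + 1·1 = 4.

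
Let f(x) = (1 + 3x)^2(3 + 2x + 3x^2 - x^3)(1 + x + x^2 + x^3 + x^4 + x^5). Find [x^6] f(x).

109

(1 + 3x)^2 has coefficients 1,6,9 for degrees 0…2.
(3 + 2x + 3x^2 - x^3) has coefficients 3,2,3,-1,0,0,0 for degrees 0…6.
Finally multiplying by (1 + x + x^2 + x^3 + x^4 + x^5), the product of all factors after the first has coefficients 3,5,8,7,7,7,4 for degrees 0…6.
[x^6] = 1·4 + 6·7 + 9·7 = 109.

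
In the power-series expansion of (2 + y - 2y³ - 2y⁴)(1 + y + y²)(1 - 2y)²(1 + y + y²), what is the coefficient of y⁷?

-2

(2 + y - 2y³ - 2y⁴) has coefficients 2,1,0,-2,-2 for degrees 0…4.
(1 + y + y²) has coefficients 1,1,1,0,0,0,0,0 for degrees 0…7.
Multiplying by (1 - 2y)² gives running coefficients 1,-3,1,0,4,0,0,0 for degrees 0…7.
Finally multiplying by (1 + y + y²), the product of all factors after the first has coefficients 1,-2,-1,-2,5,4,4,0 for degrees 0…7.
[y⁷] = 2·0 + 1·4 − 2·5 − 2·(-2) = -2.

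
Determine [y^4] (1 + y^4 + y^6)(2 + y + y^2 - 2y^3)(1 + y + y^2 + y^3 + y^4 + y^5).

4

(1 + y^4 + y^6) has coefficients 1,0,0,0,1 for degrees 0…4.
(2 + y + y^2 - 2y^3) has coefficients 2,1,1,-2,0 for degrees 0…4.
Finally multiplying by (1 + y + y^2 + y^3 + y^4 + y^5), the product of all factors after the first has coefficients 2,3,4,2,2 for degrees 0…4.
[y^4] = 1·2 + 1·2 = 4.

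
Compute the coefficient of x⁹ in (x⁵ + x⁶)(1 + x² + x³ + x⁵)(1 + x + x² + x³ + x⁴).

6

(x⁵ + x⁶) has coefficients 0,0,0,0,0,1,1 for degrees 0…6.
(1 + x² + x³ + x⁵) has coefficients 1,0,1,1,0,1,0,0,0,0 for degrees 0…9.
Finally multiplying by (1 + x + x² + x³ + x⁴), the product of all factors after the first has coefficients 1,1,2,3,3,3,3,2,1,1 for degrees 0…9.
[x⁹] = 1·3 + 1·3 = 6.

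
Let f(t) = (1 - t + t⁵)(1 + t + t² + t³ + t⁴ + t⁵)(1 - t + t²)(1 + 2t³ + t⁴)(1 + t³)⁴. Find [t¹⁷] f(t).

(1 - t + t⁵) has coefficients 1,-1,0,0,0,1 for degrees 0…5.
(1 + t + t² + t³ + t⁴ + t⁵) has coefficients 1,1,1,1,1,1,0,0,0,0,0,0,0,0,0,0,0,0 for degrees 0…17.
Multiplying by (1 - t + t²) gives running coefficients 1,0,1,1,1,1,0,1,0,0,0,0,0,0,0,0,0,0 for degrees 0…17.
Multiplying by (1 + 2t³ + t⁴) gives running coefficients 1,0,1,3,2,3,3,4,3,1,2,1,0,0,0,0,0,0 for degrees 0…17.
Finally multiplying by (1 + t³)⁴, the product of all factors after the first has coefficients 1,0,1,7,2,7,21,12,21,35,30,35,35,40,35,21,30,21 for degrees 0…17.
[t¹⁷] = 1·21 − 1·30 + 1·35 = 26.

26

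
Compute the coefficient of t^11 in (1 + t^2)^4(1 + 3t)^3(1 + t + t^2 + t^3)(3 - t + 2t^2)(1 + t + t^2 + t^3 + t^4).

10447

(1 + t^2)^4 has coefficients 1,0,4,0,6,0,4,0,1 for degrees 0…8.
(1 + 3t)^3 has coefficients 1,9,27,27,0,0,0,0,0,0,0,0 for degrees 0…11.
Multiplying by (1 + t + t^2 + t^3) gives running coefficients 1,10,37,64,63,54,27,0,0,0,0,0 for degrees 0…11.
Multiplying by (3 - t + 2t^2) gives running coefficients 3,29,103,175,199,227,153,81,54,0,0,0 for degrees 0…11.
Finally multiplying by (1 + t + t^2 + t^3 + t^4), the product of all factors after the first has coefficients 3,32,135,310,509,733,857,835,714,515,288,135 for degrees 0…11.
[t^11] = 1·135 + 4·515 + 6·835 + 4·733 + 1·310 = 10447.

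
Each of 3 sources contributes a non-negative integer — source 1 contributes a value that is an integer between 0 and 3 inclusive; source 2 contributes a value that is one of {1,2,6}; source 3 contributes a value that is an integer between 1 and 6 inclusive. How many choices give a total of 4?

The generating function for the choices is (1 + y + y^2 + y^3)·(y + y^2 + y^6)·(y + y^2 + y^3 + y^4 + y^5 + y^6); the count is [y^4].
(1 + y + y^2 + y^3) has coefficients 1,1,1,1 for degrees 0…3.
(y + y^2 + y^6) has coefficients 0,1,1,0,0 for degrees 0…4.
Finally multiplying by (y + y^2 + y^3 + y^4 + y^5 + y^6), the product of all factors after the first has coefficients 0,0,1,2,2 for degrees 0…4.
[y^4] = 1·2 + 1·2 + 1·1 + 1·0 = 5.

5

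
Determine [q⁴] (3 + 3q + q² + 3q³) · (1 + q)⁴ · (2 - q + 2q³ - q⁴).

(3 + 3q + q² + 3q³) has coefficients 3,3,1,3 for degrees 0…3.
(1 + q)⁴ has coefficients 1,4,6,4,1 for degrees 0…4.
Finally multiplying by (2 - q + 2q³ - q⁴), the product of all factors after the first has coefficients 2,7,8,4,5 for degrees 0…4.
[q⁴] = 3·5 + 3·4 + 1·8 + 3·7 = 56.

56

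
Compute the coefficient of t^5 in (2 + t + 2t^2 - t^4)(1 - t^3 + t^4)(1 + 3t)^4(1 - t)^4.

61

(2 + t + 2t^2 - t^4) has coefficients 2,1,2,0,-1 for degrees 0…4.
(1 - t^3 + t^4) has coefficients 1,0,0,-1,1,0 for degrees 0…5.
Multiplying by (1 + 3t)^4 gives running coefficients 1,12,54,107,70,-42 for degrees 0…5.
Finally multiplying by (1 - t)^4, the product of all factors after the first has coefficients 1,8,12,-41,-81,116 for degrees 0…5.
[t^5] = 2·116 + 1·(-81) + 2·(-41) − 1·8 = 61.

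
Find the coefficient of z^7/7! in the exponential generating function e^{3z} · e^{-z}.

The EGF product rule gives c_7 = Σ_{k_1+k_2=7} C(7; k_1,k_2) · ∏ g_i(k_i), where e^{3z} gives (3)^k; e^{-z} gives (-1)^k.
g_1(k) for k = 0…7: 1, 3, 9, 27, 81, 243, 729, 2187.
g_2(k) for k = 0…7: 1, -1, 1, -1, 1, -1, 1, -1.
c_7 = Σ_k C(7,k)·g_1(k)·g_2(7−k) = 1·1·(-1) + 7·3·1 + 21·9·(-1) + 35·27·1 + 35·81·(-1) + 21·243·1 + 7·729·(-1) + 1·2187·1 = −1 + 21 − 189 + 945 − 2835 + 5103 − 5103 + 2187 = 128.

128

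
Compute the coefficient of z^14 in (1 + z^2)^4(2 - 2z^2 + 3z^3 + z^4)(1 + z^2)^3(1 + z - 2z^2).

(1 + z^2)^4 has coefficients 1,0,4,0,6,0,4,0,1 for degrees 0…8.
(2 - 2z^2 + 3z^3 + z^4) has coefficients 2,0,-2,3,1,0,0,0,0,0,0,0,0,0,0 for degrees 0…14.
Multiplying by (1 + z^2)^3 gives running coefficients 2,0,4,3,1,9,-1,9,1,3,1,0,0,0,0 for degrees 0…14.
Finally multiplying by (1 + z - 2z^2), the product of all factors after the first has coefficients 2,2,0,7,-4,4,6,-10,12,-14,2,-5,-2,0,0 for degrees 0…14.
[z^14] = 1·0 + 4·(-2) + 6·2 + 4·12 + 1·6 = 58.

58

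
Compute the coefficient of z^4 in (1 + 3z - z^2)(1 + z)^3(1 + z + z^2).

18

(1 + 3z - z^2) has coefficients 1,3,-1 for degrees 0…2.
(1 + z)^3 has coefficients 1,3,3,1,0 for degrees 0…4.
Finally multiplying by (1 + z + z^2), the product of all factors after the first has coefficients 1,4,7,7,4 for degrees 0…4.
[z^4] = 1·4 + 3·7 − 1·7 = 18.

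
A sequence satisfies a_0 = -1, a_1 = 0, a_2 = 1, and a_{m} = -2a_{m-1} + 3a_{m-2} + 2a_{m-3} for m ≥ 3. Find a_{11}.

-15764

The ordinary generating function has denominator 1 + 2y - 3y^2 - 2y^3.
Iterating the recurrence: a_0,…,a_{11} = -1, 0, 1, -4, 11, -32, 89, -252, 707, -1992, 5601, -15764.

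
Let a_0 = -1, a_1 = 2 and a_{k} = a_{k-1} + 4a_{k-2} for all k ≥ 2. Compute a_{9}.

The ordinary generating function has denominator 1 - y - 4y^2.
Iterating the recurrence: a_0,…,a_{9} = -1, 2, -2, 6, -2, 22, 14, 102, 158, 566.

566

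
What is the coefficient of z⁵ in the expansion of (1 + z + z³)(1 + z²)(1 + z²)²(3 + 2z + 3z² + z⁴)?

(1 + z + z³) has coefficients 1,1,0,1 for degrees 0…3.
(1 + z²) has coefficients 1,0,1,0,0,0 for degrees 0…5.
Multiplying by (1 + z²)² gives running coefficients 1,0,3,0,3,0 for degrees 0…5.
Finally multiplying by (3 + 2z + 3z² + z⁴), the product of all factors after the first has coefficients 3,2,12,6,19,6 for degrees 0…5.
[z⁵] = 1·6 + 1·19 + 1·12 = 37.

37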